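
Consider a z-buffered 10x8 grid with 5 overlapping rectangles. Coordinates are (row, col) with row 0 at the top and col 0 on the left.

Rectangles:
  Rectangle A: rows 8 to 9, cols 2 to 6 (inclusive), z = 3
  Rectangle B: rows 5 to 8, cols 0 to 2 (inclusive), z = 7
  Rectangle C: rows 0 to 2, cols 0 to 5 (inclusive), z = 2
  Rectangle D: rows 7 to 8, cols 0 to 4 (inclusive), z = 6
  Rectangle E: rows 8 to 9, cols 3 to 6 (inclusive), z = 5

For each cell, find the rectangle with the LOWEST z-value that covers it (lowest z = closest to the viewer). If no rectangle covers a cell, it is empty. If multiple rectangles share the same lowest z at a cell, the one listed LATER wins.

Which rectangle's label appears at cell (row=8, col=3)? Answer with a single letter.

Answer: A

Derivation:
Check cell (8,3):
  A: rows 8-9 cols 2-6 z=3 -> covers; best now A (z=3)
  B: rows 5-8 cols 0-2 -> outside (col miss)
  C: rows 0-2 cols 0-5 -> outside (row miss)
  D: rows 7-8 cols 0-4 z=6 -> covers; best now A (z=3)
  E: rows 8-9 cols 3-6 z=5 -> covers; best now A (z=3)
Winner: A at z=3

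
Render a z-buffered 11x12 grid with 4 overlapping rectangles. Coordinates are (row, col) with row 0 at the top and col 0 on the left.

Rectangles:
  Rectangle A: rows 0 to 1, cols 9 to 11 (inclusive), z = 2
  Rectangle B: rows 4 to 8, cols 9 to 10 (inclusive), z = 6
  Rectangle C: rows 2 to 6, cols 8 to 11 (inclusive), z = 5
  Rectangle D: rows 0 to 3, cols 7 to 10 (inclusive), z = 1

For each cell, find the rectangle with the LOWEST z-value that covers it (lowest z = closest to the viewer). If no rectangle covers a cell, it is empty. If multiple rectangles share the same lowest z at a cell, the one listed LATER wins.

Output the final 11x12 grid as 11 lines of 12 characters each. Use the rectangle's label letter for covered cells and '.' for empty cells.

.......DDDDA
.......DDDDA
.......DDDDC
.......DDDDC
........CCCC
........CCCC
........CCCC
.........BB.
.........BB.
............
............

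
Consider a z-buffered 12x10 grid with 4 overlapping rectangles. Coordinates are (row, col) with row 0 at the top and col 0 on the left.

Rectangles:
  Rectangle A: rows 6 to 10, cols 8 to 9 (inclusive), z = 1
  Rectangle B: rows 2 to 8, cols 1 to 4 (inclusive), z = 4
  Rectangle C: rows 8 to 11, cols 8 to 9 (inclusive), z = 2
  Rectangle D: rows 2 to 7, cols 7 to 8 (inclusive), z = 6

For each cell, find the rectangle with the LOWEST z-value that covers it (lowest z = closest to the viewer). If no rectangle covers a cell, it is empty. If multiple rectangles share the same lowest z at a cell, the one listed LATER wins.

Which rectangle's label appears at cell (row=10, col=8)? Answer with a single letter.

Answer: A

Derivation:
Check cell (10,8):
  A: rows 6-10 cols 8-9 z=1 -> covers; best now A (z=1)
  B: rows 2-8 cols 1-4 -> outside (row miss)
  C: rows 8-11 cols 8-9 z=2 -> covers; best now A (z=1)
  D: rows 2-7 cols 7-8 -> outside (row miss)
Winner: A at z=1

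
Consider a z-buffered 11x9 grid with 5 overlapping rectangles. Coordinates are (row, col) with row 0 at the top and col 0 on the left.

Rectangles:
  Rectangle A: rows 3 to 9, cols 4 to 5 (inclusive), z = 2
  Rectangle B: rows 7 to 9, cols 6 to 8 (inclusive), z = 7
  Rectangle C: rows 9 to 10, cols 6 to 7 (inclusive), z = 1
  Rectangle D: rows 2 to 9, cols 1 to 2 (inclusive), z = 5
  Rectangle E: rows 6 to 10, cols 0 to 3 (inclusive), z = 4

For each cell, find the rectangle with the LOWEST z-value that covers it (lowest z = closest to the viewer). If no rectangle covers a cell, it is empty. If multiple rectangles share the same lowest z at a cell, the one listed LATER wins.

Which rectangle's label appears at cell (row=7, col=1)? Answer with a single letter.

Check cell (7,1):
  A: rows 3-9 cols 4-5 -> outside (col miss)
  B: rows 7-9 cols 6-8 -> outside (col miss)
  C: rows 9-10 cols 6-7 -> outside (row miss)
  D: rows 2-9 cols 1-2 z=5 -> covers; best now D (z=5)
  E: rows 6-10 cols 0-3 z=4 -> covers; best now E (z=4)
Winner: E at z=4

Answer: E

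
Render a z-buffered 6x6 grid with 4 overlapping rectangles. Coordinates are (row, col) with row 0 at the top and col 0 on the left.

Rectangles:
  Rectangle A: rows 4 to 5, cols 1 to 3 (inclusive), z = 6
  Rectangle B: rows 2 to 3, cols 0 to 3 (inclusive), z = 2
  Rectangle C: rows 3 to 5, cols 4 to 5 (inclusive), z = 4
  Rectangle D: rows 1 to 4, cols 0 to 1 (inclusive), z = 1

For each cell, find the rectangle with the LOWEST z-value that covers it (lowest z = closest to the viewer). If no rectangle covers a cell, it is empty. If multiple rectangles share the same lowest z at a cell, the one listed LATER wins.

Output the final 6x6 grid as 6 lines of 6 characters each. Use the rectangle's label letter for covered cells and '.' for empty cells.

......
DD....
DDBB..
DDBBCC
DDAACC
.AAACC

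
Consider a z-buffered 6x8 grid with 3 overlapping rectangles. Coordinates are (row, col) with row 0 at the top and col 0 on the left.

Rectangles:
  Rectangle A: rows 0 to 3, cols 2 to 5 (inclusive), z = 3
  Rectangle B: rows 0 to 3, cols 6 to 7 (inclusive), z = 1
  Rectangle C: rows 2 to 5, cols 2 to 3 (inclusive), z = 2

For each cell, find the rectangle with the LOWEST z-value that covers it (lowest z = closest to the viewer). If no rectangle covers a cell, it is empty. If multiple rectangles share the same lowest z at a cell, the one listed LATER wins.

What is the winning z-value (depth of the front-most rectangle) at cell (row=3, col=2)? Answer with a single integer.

Answer: 2

Derivation:
Check cell (3,2):
  A: rows 0-3 cols 2-5 z=3 -> covers; best now A (z=3)
  B: rows 0-3 cols 6-7 -> outside (col miss)
  C: rows 2-5 cols 2-3 z=2 -> covers; best now C (z=2)
Winner: C at z=2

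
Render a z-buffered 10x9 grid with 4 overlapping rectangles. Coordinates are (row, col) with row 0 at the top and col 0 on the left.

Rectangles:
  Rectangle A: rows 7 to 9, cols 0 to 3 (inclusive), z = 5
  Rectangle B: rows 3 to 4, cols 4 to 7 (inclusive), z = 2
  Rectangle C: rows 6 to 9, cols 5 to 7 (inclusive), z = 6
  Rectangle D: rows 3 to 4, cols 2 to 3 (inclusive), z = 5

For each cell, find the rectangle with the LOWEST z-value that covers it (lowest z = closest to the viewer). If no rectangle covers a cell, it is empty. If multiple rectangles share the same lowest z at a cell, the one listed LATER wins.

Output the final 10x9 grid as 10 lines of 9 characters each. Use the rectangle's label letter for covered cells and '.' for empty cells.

.........
.........
.........
..DDBBBB.
..DDBBBB.
.........
.....CCC.
AAAA.CCC.
AAAA.CCC.
AAAA.CCC.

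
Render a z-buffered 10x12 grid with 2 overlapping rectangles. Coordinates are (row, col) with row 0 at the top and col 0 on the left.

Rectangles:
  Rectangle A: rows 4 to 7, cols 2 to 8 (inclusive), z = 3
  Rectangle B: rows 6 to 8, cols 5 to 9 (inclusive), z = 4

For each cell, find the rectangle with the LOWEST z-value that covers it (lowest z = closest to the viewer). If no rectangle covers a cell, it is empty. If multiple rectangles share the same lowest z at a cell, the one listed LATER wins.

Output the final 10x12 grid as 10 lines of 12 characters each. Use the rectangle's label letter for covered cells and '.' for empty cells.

............
............
............
............
..AAAAAAA...
..AAAAAAA...
..AAAAAAAB..
..AAAAAAAB..
.....BBBBB..
............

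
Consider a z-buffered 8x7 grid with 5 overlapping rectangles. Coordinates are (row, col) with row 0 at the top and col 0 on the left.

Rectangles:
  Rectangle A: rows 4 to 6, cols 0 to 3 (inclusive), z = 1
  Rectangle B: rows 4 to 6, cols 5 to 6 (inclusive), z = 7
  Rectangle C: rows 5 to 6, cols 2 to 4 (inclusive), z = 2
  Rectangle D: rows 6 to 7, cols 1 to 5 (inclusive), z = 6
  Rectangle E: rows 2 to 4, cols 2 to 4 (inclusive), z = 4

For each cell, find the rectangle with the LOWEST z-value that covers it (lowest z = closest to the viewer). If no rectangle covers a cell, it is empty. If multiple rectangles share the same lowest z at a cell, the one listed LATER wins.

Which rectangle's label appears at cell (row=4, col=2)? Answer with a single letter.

Answer: A

Derivation:
Check cell (4,2):
  A: rows 4-6 cols 0-3 z=1 -> covers; best now A (z=1)
  B: rows 4-6 cols 5-6 -> outside (col miss)
  C: rows 5-6 cols 2-4 -> outside (row miss)
  D: rows 6-7 cols 1-5 -> outside (row miss)
  E: rows 2-4 cols 2-4 z=4 -> covers; best now A (z=1)
Winner: A at z=1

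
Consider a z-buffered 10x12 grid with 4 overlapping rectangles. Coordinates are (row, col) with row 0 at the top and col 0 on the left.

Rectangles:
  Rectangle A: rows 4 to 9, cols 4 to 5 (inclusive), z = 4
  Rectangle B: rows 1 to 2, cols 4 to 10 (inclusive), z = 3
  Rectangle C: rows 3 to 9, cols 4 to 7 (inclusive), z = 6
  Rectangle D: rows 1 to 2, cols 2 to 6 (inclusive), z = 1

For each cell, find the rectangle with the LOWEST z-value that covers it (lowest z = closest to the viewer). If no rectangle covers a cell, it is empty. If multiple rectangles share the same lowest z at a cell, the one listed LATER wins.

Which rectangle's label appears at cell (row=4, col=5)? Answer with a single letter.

Answer: A

Derivation:
Check cell (4,5):
  A: rows 4-9 cols 4-5 z=4 -> covers; best now A (z=4)
  B: rows 1-2 cols 4-10 -> outside (row miss)
  C: rows 3-9 cols 4-7 z=6 -> covers; best now A (z=4)
  D: rows 1-2 cols 2-6 -> outside (row miss)
Winner: A at z=4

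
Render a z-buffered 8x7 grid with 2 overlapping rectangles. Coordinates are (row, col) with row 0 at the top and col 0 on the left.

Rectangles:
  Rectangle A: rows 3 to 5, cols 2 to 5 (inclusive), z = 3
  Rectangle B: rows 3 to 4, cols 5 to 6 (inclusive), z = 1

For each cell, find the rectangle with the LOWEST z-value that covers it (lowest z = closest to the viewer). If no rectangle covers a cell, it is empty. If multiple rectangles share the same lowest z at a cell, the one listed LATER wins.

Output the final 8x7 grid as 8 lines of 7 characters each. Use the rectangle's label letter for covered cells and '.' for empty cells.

.......
.......
.......
..AAABB
..AAABB
..AAAA.
.......
.......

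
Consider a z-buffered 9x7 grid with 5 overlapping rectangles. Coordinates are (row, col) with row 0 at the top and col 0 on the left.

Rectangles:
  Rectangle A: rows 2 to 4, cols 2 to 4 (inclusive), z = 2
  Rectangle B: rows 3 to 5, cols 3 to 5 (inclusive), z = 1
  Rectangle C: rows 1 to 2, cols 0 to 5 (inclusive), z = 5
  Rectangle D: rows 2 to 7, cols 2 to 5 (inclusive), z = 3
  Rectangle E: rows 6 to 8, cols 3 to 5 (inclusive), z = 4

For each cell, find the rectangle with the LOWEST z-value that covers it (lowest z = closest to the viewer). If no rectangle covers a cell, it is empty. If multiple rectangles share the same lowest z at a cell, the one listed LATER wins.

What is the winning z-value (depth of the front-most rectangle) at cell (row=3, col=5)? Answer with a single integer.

Answer: 1

Derivation:
Check cell (3,5):
  A: rows 2-4 cols 2-4 -> outside (col miss)
  B: rows 3-5 cols 3-5 z=1 -> covers; best now B (z=1)
  C: rows 1-2 cols 0-5 -> outside (row miss)
  D: rows 2-7 cols 2-5 z=3 -> covers; best now B (z=1)
  E: rows 6-8 cols 3-5 -> outside (row miss)
Winner: B at z=1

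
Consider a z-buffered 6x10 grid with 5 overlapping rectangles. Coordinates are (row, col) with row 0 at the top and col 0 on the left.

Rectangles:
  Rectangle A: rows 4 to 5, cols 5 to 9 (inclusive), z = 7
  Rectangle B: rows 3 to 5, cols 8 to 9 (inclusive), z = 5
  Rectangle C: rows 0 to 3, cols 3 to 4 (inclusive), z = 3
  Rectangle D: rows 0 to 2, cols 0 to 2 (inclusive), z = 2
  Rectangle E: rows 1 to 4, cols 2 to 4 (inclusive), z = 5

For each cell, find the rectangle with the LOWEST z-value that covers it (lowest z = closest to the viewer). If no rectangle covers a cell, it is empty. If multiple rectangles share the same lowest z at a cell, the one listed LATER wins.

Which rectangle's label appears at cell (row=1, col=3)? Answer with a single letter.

Check cell (1,3):
  A: rows 4-5 cols 5-9 -> outside (row miss)
  B: rows 3-5 cols 8-9 -> outside (row miss)
  C: rows 0-3 cols 3-4 z=3 -> covers; best now C (z=3)
  D: rows 0-2 cols 0-2 -> outside (col miss)
  E: rows 1-4 cols 2-4 z=5 -> covers; best now C (z=3)
Winner: C at z=3

Answer: C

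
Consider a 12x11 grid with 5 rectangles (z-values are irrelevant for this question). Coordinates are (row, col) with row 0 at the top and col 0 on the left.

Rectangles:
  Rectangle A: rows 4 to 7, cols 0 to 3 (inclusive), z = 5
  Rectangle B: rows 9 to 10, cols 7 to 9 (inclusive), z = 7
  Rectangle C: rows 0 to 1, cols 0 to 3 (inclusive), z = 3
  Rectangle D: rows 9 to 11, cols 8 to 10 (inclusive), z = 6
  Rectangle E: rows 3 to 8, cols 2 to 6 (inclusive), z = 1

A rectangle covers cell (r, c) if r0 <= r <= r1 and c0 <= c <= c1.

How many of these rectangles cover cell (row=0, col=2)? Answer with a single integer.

Answer: 1

Derivation:
Check cell (0,2):
  A: rows 4-7 cols 0-3 -> outside (row miss)
  B: rows 9-10 cols 7-9 -> outside (row miss)
  C: rows 0-1 cols 0-3 -> covers
  D: rows 9-11 cols 8-10 -> outside (row miss)
  E: rows 3-8 cols 2-6 -> outside (row miss)
Count covering = 1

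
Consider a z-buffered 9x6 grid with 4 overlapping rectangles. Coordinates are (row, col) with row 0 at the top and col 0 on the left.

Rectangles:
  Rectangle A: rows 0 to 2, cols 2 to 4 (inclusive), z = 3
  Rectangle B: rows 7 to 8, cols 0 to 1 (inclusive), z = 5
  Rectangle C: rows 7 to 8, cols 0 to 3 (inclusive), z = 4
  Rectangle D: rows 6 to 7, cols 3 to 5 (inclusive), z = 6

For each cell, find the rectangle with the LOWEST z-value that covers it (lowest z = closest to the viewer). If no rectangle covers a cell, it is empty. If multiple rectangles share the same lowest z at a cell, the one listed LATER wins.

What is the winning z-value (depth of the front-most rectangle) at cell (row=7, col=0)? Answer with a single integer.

Answer: 4

Derivation:
Check cell (7,0):
  A: rows 0-2 cols 2-4 -> outside (row miss)
  B: rows 7-8 cols 0-1 z=5 -> covers; best now B (z=5)
  C: rows 7-8 cols 0-3 z=4 -> covers; best now C (z=4)
  D: rows 6-7 cols 3-5 -> outside (col miss)
Winner: C at z=4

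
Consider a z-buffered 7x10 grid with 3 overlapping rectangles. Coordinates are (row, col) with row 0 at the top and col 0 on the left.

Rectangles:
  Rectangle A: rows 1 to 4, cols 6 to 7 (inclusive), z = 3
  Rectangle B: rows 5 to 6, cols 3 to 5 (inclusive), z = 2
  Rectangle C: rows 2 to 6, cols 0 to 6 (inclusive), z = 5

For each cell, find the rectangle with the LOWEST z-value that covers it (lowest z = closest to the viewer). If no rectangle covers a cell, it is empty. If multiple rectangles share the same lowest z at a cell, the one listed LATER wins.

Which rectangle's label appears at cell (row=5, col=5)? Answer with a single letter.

Check cell (5,5):
  A: rows 1-4 cols 6-7 -> outside (row miss)
  B: rows 5-6 cols 3-5 z=2 -> covers; best now B (z=2)
  C: rows 2-6 cols 0-6 z=5 -> covers; best now B (z=2)
Winner: B at z=2

Answer: B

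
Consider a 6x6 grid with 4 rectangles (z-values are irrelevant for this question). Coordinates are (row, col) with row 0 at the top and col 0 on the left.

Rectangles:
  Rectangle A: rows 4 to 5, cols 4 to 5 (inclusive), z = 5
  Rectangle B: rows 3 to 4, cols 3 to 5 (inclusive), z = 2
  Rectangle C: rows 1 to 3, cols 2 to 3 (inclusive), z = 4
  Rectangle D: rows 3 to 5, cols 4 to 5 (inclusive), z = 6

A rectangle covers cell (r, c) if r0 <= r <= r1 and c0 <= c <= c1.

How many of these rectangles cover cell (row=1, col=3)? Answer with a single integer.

Answer: 1

Derivation:
Check cell (1,3):
  A: rows 4-5 cols 4-5 -> outside (row miss)
  B: rows 3-4 cols 3-5 -> outside (row miss)
  C: rows 1-3 cols 2-3 -> covers
  D: rows 3-5 cols 4-5 -> outside (row miss)
Count covering = 1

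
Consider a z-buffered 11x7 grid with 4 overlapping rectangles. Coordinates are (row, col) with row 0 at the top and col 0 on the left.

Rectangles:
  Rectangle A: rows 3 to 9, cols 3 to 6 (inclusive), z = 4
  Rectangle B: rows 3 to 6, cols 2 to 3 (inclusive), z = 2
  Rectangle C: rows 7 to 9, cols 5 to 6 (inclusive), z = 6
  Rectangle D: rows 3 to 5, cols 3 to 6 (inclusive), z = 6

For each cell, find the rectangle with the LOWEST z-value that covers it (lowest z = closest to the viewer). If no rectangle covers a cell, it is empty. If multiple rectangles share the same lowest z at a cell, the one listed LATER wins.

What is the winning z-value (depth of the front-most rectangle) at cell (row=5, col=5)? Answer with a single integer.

Answer: 4

Derivation:
Check cell (5,5):
  A: rows 3-9 cols 3-6 z=4 -> covers; best now A (z=4)
  B: rows 3-6 cols 2-3 -> outside (col miss)
  C: rows 7-9 cols 5-6 -> outside (row miss)
  D: rows 3-5 cols 3-6 z=6 -> covers; best now A (z=4)
Winner: A at z=4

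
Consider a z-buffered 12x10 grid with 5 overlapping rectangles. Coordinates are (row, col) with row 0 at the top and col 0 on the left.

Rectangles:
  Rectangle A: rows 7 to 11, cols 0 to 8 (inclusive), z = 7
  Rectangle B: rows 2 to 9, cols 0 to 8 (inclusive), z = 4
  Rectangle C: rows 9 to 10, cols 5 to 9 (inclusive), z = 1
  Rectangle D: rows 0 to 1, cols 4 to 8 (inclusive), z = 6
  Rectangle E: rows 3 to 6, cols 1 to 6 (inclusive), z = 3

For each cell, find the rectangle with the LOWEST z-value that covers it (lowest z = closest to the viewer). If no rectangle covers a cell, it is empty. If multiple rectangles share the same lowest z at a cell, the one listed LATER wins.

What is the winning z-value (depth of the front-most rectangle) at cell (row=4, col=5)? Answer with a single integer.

Check cell (4,5):
  A: rows 7-11 cols 0-8 -> outside (row miss)
  B: rows 2-9 cols 0-8 z=4 -> covers; best now B (z=4)
  C: rows 9-10 cols 5-9 -> outside (row miss)
  D: rows 0-1 cols 4-8 -> outside (row miss)
  E: rows 3-6 cols 1-6 z=3 -> covers; best now E (z=3)
Winner: E at z=3

Answer: 3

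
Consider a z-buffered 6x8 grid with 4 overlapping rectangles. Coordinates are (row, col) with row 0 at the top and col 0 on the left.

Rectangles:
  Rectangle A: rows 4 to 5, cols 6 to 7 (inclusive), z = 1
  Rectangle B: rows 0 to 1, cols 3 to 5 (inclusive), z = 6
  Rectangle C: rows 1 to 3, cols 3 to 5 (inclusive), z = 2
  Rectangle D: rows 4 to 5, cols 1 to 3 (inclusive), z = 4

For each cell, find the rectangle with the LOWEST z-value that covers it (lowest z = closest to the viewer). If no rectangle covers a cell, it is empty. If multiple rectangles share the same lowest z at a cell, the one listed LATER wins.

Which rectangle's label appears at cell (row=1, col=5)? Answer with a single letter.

Check cell (1,5):
  A: rows 4-5 cols 6-7 -> outside (row miss)
  B: rows 0-1 cols 3-5 z=6 -> covers; best now B (z=6)
  C: rows 1-3 cols 3-5 z=2 -> covers; best now C (z=2)
  D: rows 4-5 cols 1-3 -> outside (row miss)
Winner: C at z=2

Answer: C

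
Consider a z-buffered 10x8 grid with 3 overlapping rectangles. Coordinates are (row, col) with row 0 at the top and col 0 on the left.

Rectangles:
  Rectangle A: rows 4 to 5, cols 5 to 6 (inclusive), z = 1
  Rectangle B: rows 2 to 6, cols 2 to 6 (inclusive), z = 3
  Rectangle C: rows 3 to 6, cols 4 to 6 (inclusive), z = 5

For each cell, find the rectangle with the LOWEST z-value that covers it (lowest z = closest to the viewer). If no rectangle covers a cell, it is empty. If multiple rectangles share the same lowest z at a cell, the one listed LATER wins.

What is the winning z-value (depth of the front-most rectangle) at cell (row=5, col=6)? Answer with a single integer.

Answer: 1

Derivation:
Check cell (5,6):
  A: rows 4-5 cols 5-6 z=1 -> covers; best now A (z=1)
  B: rows 2-6 cols 2-6 z=3 -> covers; best now A (z=1)
  C: rows 3-6 cols 4-6 z=5 -> covers; best now A (z=1)
Winner: A at z=1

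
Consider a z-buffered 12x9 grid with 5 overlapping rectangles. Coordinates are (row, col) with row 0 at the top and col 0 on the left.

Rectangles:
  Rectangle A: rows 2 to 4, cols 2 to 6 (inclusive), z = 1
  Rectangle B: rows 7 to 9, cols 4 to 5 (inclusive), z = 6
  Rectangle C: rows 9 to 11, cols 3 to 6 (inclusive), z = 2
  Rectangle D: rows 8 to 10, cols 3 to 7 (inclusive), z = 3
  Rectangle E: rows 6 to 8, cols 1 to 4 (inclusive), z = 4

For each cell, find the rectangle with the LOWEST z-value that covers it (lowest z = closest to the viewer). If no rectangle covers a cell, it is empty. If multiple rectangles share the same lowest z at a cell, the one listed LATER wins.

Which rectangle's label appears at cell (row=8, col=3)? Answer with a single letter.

Answer: D

Derivation:
Check cell (8,3):
  A: rows 2-4 cols 2-6 -> outside (row miss)
  B: rows 7-9 cols 4-5 -> outside (col miss)
  C: rows 9-11 cols 3-6 -> outside (row miss)
  D: rows 8-10 cols 3-7 z=3 -> covers; best now D (z=3)
  E: rows 6-8 cols 1-4 z=4 -> covers; best now D (z=3)
Winner: D at z=3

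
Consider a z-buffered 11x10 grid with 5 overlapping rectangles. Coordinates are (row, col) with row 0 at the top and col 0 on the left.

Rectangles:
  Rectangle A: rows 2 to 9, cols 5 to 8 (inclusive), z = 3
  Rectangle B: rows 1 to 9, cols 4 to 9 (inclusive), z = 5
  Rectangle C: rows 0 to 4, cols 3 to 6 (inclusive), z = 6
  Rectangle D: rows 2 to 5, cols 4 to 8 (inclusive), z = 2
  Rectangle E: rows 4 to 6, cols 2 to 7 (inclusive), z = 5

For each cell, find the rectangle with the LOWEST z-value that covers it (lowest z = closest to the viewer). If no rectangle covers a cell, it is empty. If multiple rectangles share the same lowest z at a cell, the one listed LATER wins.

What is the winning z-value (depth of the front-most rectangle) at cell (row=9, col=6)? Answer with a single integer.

Answer: 3

Derivation:
Check cell (9,6):
  A: rows 2-9 cols 5-8 z=3 -> covers; best now A (z=3)
  B: rows 1-9 cols 4-9 z=5 -> covers; best now A (z=3)
  C: rows 0-4 cols 3-6 -> outside (row miss)
  D: rows 2-5 cols 4-8 -> outside (row miss)
  E: rows 4-6 cols 2-7 -> outside (row miss)
Winner: A at z=3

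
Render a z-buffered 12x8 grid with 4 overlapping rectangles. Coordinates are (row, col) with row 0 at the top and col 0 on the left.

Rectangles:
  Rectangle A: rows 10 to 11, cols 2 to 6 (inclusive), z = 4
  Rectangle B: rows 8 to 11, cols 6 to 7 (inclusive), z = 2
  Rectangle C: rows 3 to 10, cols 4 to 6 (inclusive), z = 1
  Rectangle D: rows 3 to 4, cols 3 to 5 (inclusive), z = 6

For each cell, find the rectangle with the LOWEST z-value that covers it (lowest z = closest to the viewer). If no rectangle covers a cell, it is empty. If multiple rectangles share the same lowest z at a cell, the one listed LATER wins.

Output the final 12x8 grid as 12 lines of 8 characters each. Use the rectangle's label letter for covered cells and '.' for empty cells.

........
........
........
...DCCC.
...DCCC.
....CCC.
....CCC.
....CCC.
....CCCB
....CCCB
..AACCCB
..AAAABB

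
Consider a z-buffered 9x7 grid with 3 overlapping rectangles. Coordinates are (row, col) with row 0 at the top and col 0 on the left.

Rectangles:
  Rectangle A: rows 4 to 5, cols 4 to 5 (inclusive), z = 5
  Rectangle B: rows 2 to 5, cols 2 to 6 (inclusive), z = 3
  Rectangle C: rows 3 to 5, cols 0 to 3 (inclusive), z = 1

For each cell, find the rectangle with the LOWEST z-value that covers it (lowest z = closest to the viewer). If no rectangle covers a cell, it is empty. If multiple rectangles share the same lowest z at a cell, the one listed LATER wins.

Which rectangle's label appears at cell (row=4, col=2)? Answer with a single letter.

Answer: C

Derivation:
Check cell (4,2):
  A: rows 4-5 cols 4-5 -> outside (col miss)
  B: rows 2-5 cols 2-6 z=3 -> covers; best now B (z=3)
  C: rows 3-5 cols 0-3 z=1 -> covers; best now C (z=1)
Winner: C at z=1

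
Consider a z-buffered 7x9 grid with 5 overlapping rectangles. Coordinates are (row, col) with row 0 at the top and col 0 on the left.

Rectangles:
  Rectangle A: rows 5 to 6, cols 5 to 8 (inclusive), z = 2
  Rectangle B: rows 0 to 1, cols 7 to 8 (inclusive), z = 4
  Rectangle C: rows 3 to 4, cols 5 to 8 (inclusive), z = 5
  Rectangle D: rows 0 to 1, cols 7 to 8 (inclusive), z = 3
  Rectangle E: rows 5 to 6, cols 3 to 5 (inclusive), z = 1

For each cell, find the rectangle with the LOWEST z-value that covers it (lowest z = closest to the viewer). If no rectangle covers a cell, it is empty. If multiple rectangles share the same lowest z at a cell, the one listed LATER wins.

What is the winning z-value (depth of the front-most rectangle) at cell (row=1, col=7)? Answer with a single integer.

Answer: 3

Derivation:
Check cell (1,7):
  A: rows 5-6 cols 5-8 -> outside (row miss)
  B: rows 0-1 cols 7-8 z=4 -> covers; best now B (z=4)
  C: rows 3-4 cols 5-8 -> outside (row miss)
  D: rows 0-1 cols 7-8 z=3 -> covers; best now D (z=3)
  E: rows 5-6 cols 3-5 -> outside (row miss)
Winner: D at z=3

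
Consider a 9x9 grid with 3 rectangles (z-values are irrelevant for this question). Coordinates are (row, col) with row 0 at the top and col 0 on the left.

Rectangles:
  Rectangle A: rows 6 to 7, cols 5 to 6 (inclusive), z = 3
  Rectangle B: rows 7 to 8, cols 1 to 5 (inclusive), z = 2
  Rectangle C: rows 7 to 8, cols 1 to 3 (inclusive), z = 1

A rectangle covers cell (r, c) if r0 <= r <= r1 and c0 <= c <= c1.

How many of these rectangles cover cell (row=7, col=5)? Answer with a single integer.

Answer: 2

Derivation:
Check cell (7,5):
  A: rows 6-7 cols 5-6 -> covers
  B: rows 7-8 cols 1-5 -> covers
  C: rows 7-8 cols 1-3 -> outside (col miss)
Count covering = 2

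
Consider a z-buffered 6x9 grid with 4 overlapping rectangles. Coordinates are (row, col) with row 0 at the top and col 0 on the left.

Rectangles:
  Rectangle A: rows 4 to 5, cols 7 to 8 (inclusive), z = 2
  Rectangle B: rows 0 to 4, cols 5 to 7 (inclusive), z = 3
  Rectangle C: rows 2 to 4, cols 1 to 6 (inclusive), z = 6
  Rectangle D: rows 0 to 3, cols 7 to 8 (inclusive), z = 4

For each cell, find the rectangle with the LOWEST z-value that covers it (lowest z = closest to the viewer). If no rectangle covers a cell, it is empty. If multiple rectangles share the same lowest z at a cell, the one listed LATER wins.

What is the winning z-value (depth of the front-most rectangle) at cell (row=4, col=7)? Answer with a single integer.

Answer: 2

Derivation:
Check cell (4,7):
  A: rows 4-5 cols 7-8 z=2 -> covers; best now A (z=2)
  B: rows 0-4 cols 5-7 z=3 -> covers; best now A (z=2)
  C: rows 2-4 cols 1-6 -> outside (col miss)
  D: rows 0-3 cols 7-8 -> outside (row miss)
Winner: A at z=2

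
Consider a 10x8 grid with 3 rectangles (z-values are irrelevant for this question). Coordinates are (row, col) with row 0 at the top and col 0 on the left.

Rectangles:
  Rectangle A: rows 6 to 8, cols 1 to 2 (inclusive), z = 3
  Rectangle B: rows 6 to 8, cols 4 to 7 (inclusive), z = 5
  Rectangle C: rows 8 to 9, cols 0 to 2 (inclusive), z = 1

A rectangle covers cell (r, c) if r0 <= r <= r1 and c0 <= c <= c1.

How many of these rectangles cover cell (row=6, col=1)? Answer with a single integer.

Answer: 1

Derivation:
Check cell (6,1):
  A: rows 6-8 cols 1-2 -> covers
  B: rows 6-8 cols 4-7 -> outside (col miss)
  C: rows 8-9 cols 0-2 -> outside (row miss)
Count covering = 1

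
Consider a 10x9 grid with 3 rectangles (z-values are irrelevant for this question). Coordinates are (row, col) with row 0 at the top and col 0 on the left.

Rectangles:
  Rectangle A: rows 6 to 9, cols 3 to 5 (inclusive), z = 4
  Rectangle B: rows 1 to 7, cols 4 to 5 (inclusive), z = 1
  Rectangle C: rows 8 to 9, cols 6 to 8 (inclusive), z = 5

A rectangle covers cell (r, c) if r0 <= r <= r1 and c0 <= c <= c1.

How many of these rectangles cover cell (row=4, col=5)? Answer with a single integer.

Check cell (4,5):
  A: rows 6-9 cols 3-5 -> outside (row miss)
  B: rows 1-7 cols 4-5 -> covers
  C: rows 8-9 cols 6-8 -> outside (row miss)
Count covering = 1

Answer: 1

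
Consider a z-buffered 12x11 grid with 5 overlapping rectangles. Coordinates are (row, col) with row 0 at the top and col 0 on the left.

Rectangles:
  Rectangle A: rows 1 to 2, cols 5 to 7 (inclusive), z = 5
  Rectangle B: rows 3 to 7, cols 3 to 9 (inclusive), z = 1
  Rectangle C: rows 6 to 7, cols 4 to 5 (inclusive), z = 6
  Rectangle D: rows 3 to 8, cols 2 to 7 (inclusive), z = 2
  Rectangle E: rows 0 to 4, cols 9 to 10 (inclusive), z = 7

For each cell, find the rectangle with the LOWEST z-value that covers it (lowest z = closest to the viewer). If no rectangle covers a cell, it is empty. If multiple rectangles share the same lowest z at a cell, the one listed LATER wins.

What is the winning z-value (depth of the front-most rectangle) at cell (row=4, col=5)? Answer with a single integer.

Check cell (4,5):
  A: rows 1-2 cols 5-7 -> outside (row miss)
  B: rows 3-7 cols 3-9 z=1 -> covers; best now B (z=1)
  C: rows 6-7 cols 4-5 -> outside (row miss)
  D: rows 3-8 cols 2-7 z=2 -> covers; best now B (z=1)
  E: rows 0-4 cols 9-10 -> outside (col miss)
Winner: B at z=1

Answer: 1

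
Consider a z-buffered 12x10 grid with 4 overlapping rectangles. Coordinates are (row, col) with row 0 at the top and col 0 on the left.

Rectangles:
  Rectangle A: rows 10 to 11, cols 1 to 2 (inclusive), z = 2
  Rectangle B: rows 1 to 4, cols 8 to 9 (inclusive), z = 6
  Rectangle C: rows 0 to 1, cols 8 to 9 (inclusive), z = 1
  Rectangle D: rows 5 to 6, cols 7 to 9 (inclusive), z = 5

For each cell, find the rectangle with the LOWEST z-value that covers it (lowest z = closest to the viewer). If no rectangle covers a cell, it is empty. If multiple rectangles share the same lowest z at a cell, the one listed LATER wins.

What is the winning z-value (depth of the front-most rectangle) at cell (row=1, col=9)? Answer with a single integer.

Answer: 1

Derivation:
Check cell (1,9):
  A: rows 10-11 cols 1-2 -> outside (row miss)
  B: rows 1-4 cols 8-9 z=6 -> covers; best now B (z=6)
  C: rows 0-1 cols 8-9 z=1 -> covers; best now C (z=1)
  D: rows 5-6 cols 7-9 -> outside (row miss)
Winner: C at z=1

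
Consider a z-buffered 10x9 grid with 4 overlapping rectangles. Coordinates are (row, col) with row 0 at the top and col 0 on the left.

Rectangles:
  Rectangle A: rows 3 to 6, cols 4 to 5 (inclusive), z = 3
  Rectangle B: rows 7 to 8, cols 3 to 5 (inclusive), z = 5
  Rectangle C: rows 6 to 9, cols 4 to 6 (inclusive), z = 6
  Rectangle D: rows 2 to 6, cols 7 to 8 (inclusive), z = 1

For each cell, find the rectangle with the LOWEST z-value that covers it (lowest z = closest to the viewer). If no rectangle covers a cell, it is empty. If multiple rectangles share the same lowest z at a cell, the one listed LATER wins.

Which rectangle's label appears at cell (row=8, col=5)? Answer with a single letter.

Check cell (8,5):
  A: rows 3-6 cols 4-5 -> outside (row miss)
  B: rows 7-8 cols 3-5 z=5 -> covers; best now B (z=5)
  C: rows 6-9 cols 4-6 z=6 -> covers; best now B (z=5)
  D: rows 2-6 cols 7-8 -> outside (row miss)
Winner: B at z=5

Answer: B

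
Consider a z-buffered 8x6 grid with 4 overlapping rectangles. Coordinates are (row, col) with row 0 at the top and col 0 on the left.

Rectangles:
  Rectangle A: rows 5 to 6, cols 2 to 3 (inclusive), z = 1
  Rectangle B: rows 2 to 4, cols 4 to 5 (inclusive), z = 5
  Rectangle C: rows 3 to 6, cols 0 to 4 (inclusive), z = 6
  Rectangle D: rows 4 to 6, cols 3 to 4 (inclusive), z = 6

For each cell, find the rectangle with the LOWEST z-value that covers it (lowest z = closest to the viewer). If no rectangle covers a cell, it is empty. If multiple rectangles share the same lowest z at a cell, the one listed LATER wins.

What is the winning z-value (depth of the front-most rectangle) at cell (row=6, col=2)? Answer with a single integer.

Check cell (6,2):
  A: rows 5-6 cols 2-3 z=1 -> covers; best now A (z=1)
  B: rows 2-4 cols 4-5 -> outside (row miss)
  C: rows 3-6 cols 0-4 z=6 -> covers; best now A (z=1)
  D: rows 4-6 cols 3-4 -> outside (col miss)
Winner: A at z=1

Answer: 1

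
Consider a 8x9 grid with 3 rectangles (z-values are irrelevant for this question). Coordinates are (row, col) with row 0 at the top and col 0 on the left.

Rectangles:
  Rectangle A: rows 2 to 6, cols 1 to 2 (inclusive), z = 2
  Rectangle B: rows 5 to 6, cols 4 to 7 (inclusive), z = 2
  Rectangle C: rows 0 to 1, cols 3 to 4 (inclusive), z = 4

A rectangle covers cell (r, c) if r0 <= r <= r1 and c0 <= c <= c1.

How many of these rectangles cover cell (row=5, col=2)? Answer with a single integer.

Answer: 1

Derivation:
Check cell (5,2):
  A: rows 2-6 cols 1-2 -> covers
  B: rows 5-6 cols 4-7 -> outside (col miss)
  C: rows 0-1 cols 3-4 -> outside (row miss)
Count covering = 1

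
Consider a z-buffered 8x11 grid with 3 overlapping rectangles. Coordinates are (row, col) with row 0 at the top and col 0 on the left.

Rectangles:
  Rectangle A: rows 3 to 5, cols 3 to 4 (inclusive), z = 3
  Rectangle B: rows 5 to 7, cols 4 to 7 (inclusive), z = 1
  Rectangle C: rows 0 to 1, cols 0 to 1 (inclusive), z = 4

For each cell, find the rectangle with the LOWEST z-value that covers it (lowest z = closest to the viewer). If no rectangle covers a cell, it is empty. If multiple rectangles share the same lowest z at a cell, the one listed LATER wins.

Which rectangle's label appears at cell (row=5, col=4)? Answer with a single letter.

Check cell (5,4):
  A: rows 3-5 cols 3-4 z=3 -> covers; best now A (z=3)
  B: rows 5-7 cols 4-7 z=1 -> covers; best now B (z=1)
  C: rows 0-1 cols 0-1 -> outside (row miss)
Winner: B at z=1

Answer: B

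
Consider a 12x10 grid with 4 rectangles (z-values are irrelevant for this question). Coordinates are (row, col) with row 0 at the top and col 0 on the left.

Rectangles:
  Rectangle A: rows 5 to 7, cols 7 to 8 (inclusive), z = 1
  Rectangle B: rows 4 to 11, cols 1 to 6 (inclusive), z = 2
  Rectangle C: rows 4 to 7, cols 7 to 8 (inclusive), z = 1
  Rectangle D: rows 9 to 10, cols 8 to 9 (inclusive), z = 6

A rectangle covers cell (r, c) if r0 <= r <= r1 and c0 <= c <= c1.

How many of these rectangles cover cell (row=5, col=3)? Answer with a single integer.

Answer: 1

Derivation:
Check cell (5,3):
  A: rows 5-7 cols 7-8 -> outside (col miss)
  B: rows 4-11 cols 1-6 -> covers
  C: rows 4-7 cols 7-8 -> outside (col miss)
  D: rows 9-10 cols 8-9 -> outside (row miss)
Count covering = 1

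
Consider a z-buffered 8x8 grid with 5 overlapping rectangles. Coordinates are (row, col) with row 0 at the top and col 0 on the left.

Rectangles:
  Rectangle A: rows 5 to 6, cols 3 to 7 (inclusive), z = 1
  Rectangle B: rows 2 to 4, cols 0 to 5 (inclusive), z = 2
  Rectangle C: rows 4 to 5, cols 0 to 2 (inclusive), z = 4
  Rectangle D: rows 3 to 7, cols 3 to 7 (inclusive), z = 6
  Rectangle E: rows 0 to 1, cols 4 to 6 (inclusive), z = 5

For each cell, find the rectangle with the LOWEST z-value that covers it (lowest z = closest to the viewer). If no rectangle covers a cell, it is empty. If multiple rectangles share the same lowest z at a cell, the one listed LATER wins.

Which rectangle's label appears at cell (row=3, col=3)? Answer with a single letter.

Answer: B

Derivation:
Check cell (3,3):
  A: rows 5-6 cols 3-7 -> outside (row miss)
  B: rows 2-4 cols 0-5 z=2 -> covers; best now B (z=2)
  C: rows 4-5 cols 0-2 -> outside (row miss)
  D: rows 3-7 cols 3-7 z=6 -> covers; best now B (z=2)
  E: rows 0-1 cols 4-6 -> outside (row miss)
Winner: B at z=2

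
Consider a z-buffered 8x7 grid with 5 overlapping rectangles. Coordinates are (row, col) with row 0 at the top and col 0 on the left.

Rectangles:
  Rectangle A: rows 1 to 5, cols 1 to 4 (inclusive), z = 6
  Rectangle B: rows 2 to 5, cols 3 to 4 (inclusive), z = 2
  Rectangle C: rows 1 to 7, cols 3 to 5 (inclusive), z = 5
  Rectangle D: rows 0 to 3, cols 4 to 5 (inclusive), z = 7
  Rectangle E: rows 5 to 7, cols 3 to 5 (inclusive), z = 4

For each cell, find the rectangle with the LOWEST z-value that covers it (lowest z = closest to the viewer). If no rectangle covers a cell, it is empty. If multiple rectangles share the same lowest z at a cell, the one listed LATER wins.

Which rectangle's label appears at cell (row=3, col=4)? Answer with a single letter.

Check cell (3,4):
  A: rows 1-5 cols 1-4 z=6 -> covers; best now A (z=6)
  B: rows 2-5 cols 3-4 z=2 -> covers; best now B (z=2)
  C: rows 1-7 cols 3-5 z=5 -> covers; best now B (z=2)
  D: rows 0-3 cols 4-5 z=7 -> covers; best now B (z=2)
  E: rows 5-7 cols 3-5 -> outside (row miss)
Winner: B at z=2

Answer: B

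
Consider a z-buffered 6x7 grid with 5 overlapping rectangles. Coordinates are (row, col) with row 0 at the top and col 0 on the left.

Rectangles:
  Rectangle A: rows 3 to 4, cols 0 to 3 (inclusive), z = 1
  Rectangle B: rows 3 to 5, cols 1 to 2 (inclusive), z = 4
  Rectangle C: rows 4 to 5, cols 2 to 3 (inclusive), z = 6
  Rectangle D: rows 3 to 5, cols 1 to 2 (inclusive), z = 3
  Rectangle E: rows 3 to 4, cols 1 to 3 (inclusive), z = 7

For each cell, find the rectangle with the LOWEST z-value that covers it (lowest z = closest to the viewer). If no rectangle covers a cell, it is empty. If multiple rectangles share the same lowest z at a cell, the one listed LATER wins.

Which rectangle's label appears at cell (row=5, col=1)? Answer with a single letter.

Answer: D

Derivation:
Check cell (5,1):
  A: rows 3-4 cols 0-3 -> outside (row miss)
  B: rows 3-5 cols 1-2 z=4 -> covers; best now B (z=4)
  C: rows 4-5 cols 2-3 -> outside (col miss)
  D: rows 3-5 cols 1-2 z=3 -> covers; best now D (z=3)
  E: rows 3-4 cols 1-3 -> outside (row miss)
Winner: D at z=3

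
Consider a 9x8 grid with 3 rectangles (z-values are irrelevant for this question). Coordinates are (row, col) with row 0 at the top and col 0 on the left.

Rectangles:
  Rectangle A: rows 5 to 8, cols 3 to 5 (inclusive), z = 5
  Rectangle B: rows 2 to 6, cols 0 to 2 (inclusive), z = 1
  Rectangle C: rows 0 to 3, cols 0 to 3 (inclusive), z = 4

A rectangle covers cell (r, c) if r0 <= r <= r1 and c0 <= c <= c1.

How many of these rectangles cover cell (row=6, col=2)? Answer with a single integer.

Answer: 1

Derivation:
Check cell (6,2):
  A: rows 5-8 cols 3-5 -> outside (col miss)
  B: rows 2-6 cols 0-2 -> covers
  C: rows 0-3 cols 0-3 -> outside (row miss)
Count covering = 1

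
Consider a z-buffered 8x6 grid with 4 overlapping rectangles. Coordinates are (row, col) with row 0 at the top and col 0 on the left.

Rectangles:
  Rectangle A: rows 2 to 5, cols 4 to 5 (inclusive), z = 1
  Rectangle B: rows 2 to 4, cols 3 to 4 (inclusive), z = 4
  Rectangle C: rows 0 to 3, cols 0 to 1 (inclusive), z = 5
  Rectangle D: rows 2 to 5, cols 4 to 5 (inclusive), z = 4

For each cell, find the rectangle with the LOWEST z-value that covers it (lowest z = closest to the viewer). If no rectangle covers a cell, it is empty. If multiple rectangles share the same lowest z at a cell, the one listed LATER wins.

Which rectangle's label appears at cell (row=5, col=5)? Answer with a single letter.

Check cell (5,5):
  A: rows 2-5 cols 4-5 z=1 -> covers; best now A (z=1)
  B: rows 2-4 cols 3-4 -> outside (row miss)
  C: rows 0-3 cols 0-1 -> outside (row miss)
  D: rows 2-5 cols 4-5 z=4 -> covers; best now A (z=1)
Winner: A at z=1

Answer: A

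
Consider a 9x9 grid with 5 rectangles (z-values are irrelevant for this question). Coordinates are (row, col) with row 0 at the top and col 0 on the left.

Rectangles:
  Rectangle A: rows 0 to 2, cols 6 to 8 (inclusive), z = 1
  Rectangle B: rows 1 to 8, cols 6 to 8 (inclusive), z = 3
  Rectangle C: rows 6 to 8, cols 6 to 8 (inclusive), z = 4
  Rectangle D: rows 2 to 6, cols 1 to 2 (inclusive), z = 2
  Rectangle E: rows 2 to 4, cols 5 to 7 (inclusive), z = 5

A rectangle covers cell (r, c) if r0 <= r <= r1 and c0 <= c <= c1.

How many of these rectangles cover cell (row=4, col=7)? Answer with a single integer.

Check cell (4,7):
  A: rows 0-2 cols 6-8 -> outside (row miss)
  B: rows 1-8 cols 6-8 -> covers
  C: rows 6-8 cols 6-8 -> outside (row miss)
  D: rows 2-6 cols 1-2 -> outside (col miss)
  E: rows 2-4 cols 5-7 -> covers
Count covering = 2

Answer: 2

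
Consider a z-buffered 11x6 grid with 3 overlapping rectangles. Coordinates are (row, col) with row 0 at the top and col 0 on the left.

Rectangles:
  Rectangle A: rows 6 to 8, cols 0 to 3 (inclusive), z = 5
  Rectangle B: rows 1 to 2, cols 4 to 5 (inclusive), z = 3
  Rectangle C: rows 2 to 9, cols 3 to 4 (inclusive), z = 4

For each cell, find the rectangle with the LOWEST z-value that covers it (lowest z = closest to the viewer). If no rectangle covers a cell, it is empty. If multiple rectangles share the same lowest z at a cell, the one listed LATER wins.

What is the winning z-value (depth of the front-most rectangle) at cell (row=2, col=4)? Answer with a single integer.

Check cell (2,4):
  A: rows 6-8 cols 0-3 -> outside (row miss)
  B: rows 1-2 cols 4-5 z=3 -> covers; best now B (z=3)
  C: rows 2-9 cols 3-4 z=4 -> covers; best now B (z=3)
Winner: B at z=3

Answer: 3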